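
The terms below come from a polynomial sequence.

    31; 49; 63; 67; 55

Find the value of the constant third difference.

D1: 18, 14, 4, -12
D2: -4, -10, -16
D3: -6, -6

-6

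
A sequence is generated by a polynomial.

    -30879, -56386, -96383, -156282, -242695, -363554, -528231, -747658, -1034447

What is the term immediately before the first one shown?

-15530

Δ: -25507  -39997  -59899  -86413  -120859  -164677  -219427  -286789
Δ²: -14490  -19902  -26514  -34446  -43818  -54750  -67362
Δ³: -5412  -6612  -7932  -9372  -10932  -12612
Δ⁴: -1200  -1320  -1440  -1560  -1680
Δ⁵: -120  -120  -120  -120
The fifth differences are constant at -120.
Work back: -1200 + 120 = -1080;  -5412 + 1080 = -4332;  -14490 + 4332 = -10158;  -25507 + 10158 = -15349;  -30879 + 15349 = -15530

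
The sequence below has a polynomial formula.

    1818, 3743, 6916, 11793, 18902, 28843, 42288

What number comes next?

59981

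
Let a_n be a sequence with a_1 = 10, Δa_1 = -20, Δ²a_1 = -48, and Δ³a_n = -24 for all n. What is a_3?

-78

Build the table forward from the leading diagonal:
Third differences: -24, -24, -24
Second differences: -48, -72, -96
First differences: -20, -68, -140
a: 10, -10, -78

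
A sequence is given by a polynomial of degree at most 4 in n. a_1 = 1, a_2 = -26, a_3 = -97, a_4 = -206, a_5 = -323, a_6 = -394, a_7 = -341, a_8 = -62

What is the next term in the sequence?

Δ: -27, -71, -109, -117, -71, 53, 279
Δ²: -44, -38, -8, 46, 124, 226
Δ³: 6, 30, 54, 78, 102
Δ⁴: 24, 24, 24, 24
The fourth differences are constant (24).
102 + 24 = 126;  226 + 126 = 352;  279 + 352 = 631;  -62 + 631 = 569

569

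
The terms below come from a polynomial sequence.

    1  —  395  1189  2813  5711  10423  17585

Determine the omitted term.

Using the last 6 terms:
First differences: 794, 1624, 2898, 4712, 7162
Second differences: 830, 1274, 1814, 2450
Third differences: 444, 540, 636
Fourth differences: 96, 96
Constant fourth difference = 96.
Extend backward: 444 − 96 = 348;  830 − 348 = 482;  794 − 482 = 312;  395 − 312 = 83

83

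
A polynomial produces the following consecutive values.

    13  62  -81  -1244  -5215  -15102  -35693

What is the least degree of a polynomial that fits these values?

D1: 49, -143, -1163, -3971, -9887, -20591
D2: -192, -1020, -2808, -5916, -10704
D3: -828, -1788, -3108, -4788
D4: -960, -1320, -1680
D5: -360, -360
The fifth differences are constant, so the polynomial has degree 5.

5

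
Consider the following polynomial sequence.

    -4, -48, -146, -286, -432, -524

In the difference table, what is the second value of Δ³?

36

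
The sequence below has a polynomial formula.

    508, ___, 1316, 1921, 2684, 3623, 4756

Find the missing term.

851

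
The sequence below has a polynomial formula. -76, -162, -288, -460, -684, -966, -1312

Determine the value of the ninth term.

First differences: -86, -126, -172, -224, -282, -346
Second differences: -40, -46, -52, -58, -64
Third differences: -6, -6, -6, -6
The third differences are constant (-6).
-64 − 6 = -70;  -346 − 70 = -416;  -1312 − 416 = -1728
-70 − 6 = -76;  -416 − 76 = -492;  -1728 − 492 = -2220

-2220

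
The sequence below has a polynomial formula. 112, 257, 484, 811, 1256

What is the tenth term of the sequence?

Δ: 145, 227, 327, 445
Δ²: 82, 100, 118
Δ³: 18, 18
The third differences are constant (18).
118 + 18 = 136;  445 + 136 = 581;  1256 + 581 = 1837
136 + 18 = 154;  581 + 154 = 735;  1837 + 735 = 2572
154 + 18 = 172;  735 + 172 = 907;  2572 + 907 = 3479
172 + 18 = 190;  907 + 190 = 1097;  3479 + 1097 = 4576
190 + 18 = 208;  1097 + 208 = 1305;  4576 + 1305 = 5881

5881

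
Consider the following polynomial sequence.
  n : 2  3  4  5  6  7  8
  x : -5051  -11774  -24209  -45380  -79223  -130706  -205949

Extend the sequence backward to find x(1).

-1808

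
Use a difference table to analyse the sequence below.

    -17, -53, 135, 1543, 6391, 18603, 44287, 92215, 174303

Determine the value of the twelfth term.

D1: -36  188  1408  4848  12212  25684  47928  82088
D2: 224  1220  3440  7364  13472  22244  34160
D3: 996  2220  3924  6108  8772  11916
D4: 1224  1704  2184  2664  3144
D5: 480  480  480  480
Fifth differences constant at 480.
3144 + 480 = 3624;  11916 + 3624 = 15540;  34160 + 15540 = 49700;  82088 + 49700 = 131788;  174303 + 131788 = 306091
3624 + 480 = 4104;  15540 + 4104 = 19644;  49700 + 19644 = 69344;  131788 + 69344 = 201132;  306091 + 201132 = 507223
4104 + 480 = 4584;  19644 + 4584 = 24228;  69344 + 24228 = 93572;  201132 + 93572 = 294704;  507223 + 294704 = 801927

801927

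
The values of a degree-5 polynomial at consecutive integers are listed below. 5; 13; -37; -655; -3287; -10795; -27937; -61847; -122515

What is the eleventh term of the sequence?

8, -50, -618, -2632, -7508, -17142, -33910, -60668
-58, -568, -2014, -4876, -9634, -16768, -26758
-510, -1446, -2862, -4758, -7134, -9990
-936, -1416, -1896, -2376, -2856
-480, -480, -480, -480
The fifth differences are constant (-480).
-2856 − 480 = -3336;  -9990 − 3336 = -13326;  -26758 − 13326 = -40084;  -60668 − 40084 = -100752;  -122515 − 100752 = -223267
-3336 − 480 = -3816;  -13326 − 3816 = -17142;  -40084 − 17142 = -57226;  -100752 − 57226 = -157978;  -223267 − 157978 = -381245

-381245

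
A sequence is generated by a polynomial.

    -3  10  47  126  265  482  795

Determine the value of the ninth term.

1781

13, 37, 79, 139, 217, 313
24, 42, 60, 78, 96
18, 18, 18, 18
The third differences are constant (18).
96 + 18 = 114;  313 + 114 = 427;  795 + 427 = 1222
114 + 18 = 132;  427 + 132 = 559;  1222 + 559 = 1781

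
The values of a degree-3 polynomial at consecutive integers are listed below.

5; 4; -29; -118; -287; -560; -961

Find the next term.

-1514

D1: -1 , -33 , -89 , -169 , -273 , -401
D2: -32 , -56 , -80 , -104 , -128
D3: -24 , -24 , -24 , -24
The third differences are constant (-24).
-128 − 24 = -152;  -401 − 152 = -553;  -961 − 553 = -1514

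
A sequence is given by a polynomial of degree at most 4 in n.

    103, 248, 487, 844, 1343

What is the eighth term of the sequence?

3932

First differences: 145, 239, 357, 499
Second differences: 94, 118, 142
Third differences: 24, 24
Constant third difference = 24, so extend:
142 + 24 = 166;  499 + 166 = 665;  1343 + 665 = 2008
166 + 24 = 190;  665 + 190 = 855;  2008 + 855 = 2863
190 + 24 = 214;  855 + 214 = 1069;  2863 + 1069 = 3932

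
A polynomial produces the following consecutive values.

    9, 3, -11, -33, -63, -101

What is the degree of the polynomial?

-6, -14, -22, -30, -38
-8, -8, -8, -8
The second differences are constant, so the polynomial has degree 2.

2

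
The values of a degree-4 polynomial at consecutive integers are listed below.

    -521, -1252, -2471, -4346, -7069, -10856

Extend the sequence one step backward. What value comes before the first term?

-134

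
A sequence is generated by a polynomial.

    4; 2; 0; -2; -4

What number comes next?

-6

First differences: -2  -2  -2  -2
The first differences are constant (-2).
-4 − 2 = -6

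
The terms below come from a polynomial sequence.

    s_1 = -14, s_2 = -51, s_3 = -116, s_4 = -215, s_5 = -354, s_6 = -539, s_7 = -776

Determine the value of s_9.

-1430

Δ: -37  -65  -99  -139  -185  -237
Δ²: -28  -34  -40  -46  -52
Δ³: -6  -6  -6  -6
The third differences are constant (-6).
-52 − 6 = -58;  -237 − 58 = -295;  -776 − 295 = -1071
-58 − 6 = -64;  -295 − 64 = -359;  -1071 − 359 = -1430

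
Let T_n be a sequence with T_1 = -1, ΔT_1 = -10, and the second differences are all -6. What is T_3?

Build the table forward from the leading diagonal:
Δ²: -6, -6, -6
Δ: -10, -16, -22
T: -1, -11, -27

-27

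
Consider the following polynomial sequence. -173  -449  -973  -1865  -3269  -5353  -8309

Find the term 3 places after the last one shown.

-276, -524, -892, -1404, -2084, -2956
-248, -368, -512, -680, -872
-120, -144, -168, -192
-24, -24, -24
Fourth differences constant at -24.
-192 − 24 = -216;  -872 − 216 = -1088;  -2956 − 1088 = -4044;  -8309 − 4044 = -12353
-216 − 24 = -240;  -1088 − 240 = -1328;  -4044 − 1328 = -5372;  -12353 − 5372 = -17725
-240 − 24 = -264;  -1328 − 264 = -1592;  -5372 − 1592 = -6964;  -17725 − 6964 = -24689

-24689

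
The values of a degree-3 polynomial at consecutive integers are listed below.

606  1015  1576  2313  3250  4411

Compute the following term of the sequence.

D1: 409 , 561 , 737 , 937 , 1161
D2: 152 , 176 , 200 , 224
D3: 24 , 24 , 24
Constant third difference = 24, so extend:
224 + 24 = 248;  1161 + 248 = 1409;  4411 + 1409 = 5820

5820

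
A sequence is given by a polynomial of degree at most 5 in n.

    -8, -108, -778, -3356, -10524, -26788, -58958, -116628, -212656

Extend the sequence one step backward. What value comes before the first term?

-4

-100  -670  -2578  -7168  -16264  -32170  -57670  -96028
-570  -1908  -4590  -9096  -15906  -25500  -38358
-1338  -2682  -4506  -6810  -9594  -12858
-1344  -1824  -2304  -2784  -3264
-480  -480  -480  -480
The fifth differences are constant at -480.
Work back: -1344 + 480 = -864;  -1338 + 864 = -474;  -570 + 474 = -96;  -100 + 96 = -4;  -8 + 4 = -4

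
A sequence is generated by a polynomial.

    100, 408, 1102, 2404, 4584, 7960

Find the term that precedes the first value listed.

4

308  694  1302  2180  3376
386  608  878  1196
222  270  318
48  48
The fourth differences are constant at 48.
Work back: 222 − 48 = 174;  386 − 174 = 212;  308 − 212 = 96;  100 − 96 = 4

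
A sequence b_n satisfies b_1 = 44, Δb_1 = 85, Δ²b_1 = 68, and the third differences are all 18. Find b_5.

Build the table forward from the leading diagonal:
D3: 18  18  18  18  18
D2: 68  86  104  122  140
D1: 85  153  239  343  465
b: 44  129  282  521  864

864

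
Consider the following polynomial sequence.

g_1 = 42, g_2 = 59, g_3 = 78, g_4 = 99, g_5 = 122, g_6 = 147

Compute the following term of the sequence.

First differences: 17, 19, 21, 23, 25
Second differences: 2, 2, 2, 2
The second differences are constant (2).
25 + 2 = 27;  147 + 27 = 174

174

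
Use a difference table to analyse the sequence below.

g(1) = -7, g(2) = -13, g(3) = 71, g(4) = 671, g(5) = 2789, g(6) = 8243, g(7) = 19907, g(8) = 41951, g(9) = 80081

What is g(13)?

574781

-6 , 84 , 600 , 2118 , 5454 , 11664 , 22044 , 38130
90 , 516 , 1518 , 3336 , 6210 , 10380 , 16086
426 , 1002 , 1818 , 2874 , 4170 , 5706
576 , 816 , 1056 , 1296 , 1536
240 , 240 , 240 , 240
Constant fifth difference = 240, so extend:
1536 + 240 = 1776;  5706 + 1776 = 7482;  16086 + 7482 = 23568;  38130 + 23568 = 61698;  80081 + 61698 = 141779
1776 + 240 = 2016;  7482 + 2016 = 9498;  23568 + 9498 = 33066;  61698 + 33066 = 94764;  141779 + 94764 = 236543
2016 + 240 = 2256;  9498 + 2256 = 11754;  33066 + 11754 = 44820;  94764 + 44820 = 139584;  236543 + 139584 = 376127
2256 + 240 = 2496;  11754 + 2496 = 14250;  44820 + 14250 = 59070;  139584 + 59070 = 198654;  376127 + 198654 = 574781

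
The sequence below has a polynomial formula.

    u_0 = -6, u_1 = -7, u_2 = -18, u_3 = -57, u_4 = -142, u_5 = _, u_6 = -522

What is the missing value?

Using the first 5 terms:
-1, -11, -39, -85
-10, -28, -46
-18, -18
Constant third difference = -18.
Extend forward: -46 − 18 = -64;  -85 − 64 = -149;  -142 − 149 = -291

-291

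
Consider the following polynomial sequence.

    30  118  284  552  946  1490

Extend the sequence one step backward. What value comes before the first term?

-4

88  166  268  394  544
78  102  126  150
24  24  24
The third differences are constant at 24.
Work back: 78 − 24 = 54;  88 − 54 = 34;  30 − 34 = -4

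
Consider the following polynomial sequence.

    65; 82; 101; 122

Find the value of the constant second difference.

2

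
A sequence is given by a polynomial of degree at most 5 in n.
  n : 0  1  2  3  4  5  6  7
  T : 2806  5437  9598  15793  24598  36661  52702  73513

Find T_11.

222817

First differences: 2631, 4161, 6195, 8805, 12063, 16041, 20811
Second differences: 1530, 2034, 2610, 3258, 3978, 4770
Third differences: 504, 576, 648, 720, 792
Fourth differences: 72, 72, 72, 72
Constant fourth difference = 72, so extend:
792 + 72 = 864;  4770 + 864 = 5634;  20811 + 5634 = 26445;  73513 + 26445 = 99958
864 + 72 = 936;  5634 + 936 = 6570;  26445 + 6570 = 33015;  99958 + 33015 = 132973
936 + 72 = 1008;  6570 + 1008 = 7578;  33015 + 7578 = 40593;  132973 + 40593 = 173566
1008 + 72 = 1080;  7578 + 1080 = 8658;  40593 + 8658 = 49251;  173566 + 49251 = 222817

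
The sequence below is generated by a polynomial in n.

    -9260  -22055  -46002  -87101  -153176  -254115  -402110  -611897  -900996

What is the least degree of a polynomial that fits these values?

-12795, -23947, -41099, -66075, -100939, -147995, -209787, -289099
-11152, -17152, -24976, -34864, -47056, -61792, -79312
-6000, -7824, -9888, -12192, -14736, -17520
-1824, -2064, -2304, -2544, -2784
-240, -240, -240, -240
The fifth differences are constant, so the polynomial has degree 5.

5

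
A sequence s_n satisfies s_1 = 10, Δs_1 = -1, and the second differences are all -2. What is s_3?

6

Build the table forward from the leading diagonal:
Δ²: -2, -2, -2
Δ: -1, -3, -5
s: 10, 9, 6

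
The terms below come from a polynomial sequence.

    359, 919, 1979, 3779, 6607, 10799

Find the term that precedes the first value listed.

107

D1: 560, 1060, 1800, 2828, 4192
D2: 500, 740, 1028, 1364
D3: 240, 288, 336
D4: 48, 48
The fourth differences are constant at 48.
Work back: 240 − 48 = 192;  500 − 192 = 308;  560 − 308 = 252;  359 − 252 = 107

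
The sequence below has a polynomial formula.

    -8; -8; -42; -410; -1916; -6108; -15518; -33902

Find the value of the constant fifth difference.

-240

First differences: 0, -34, -368, -1506, -4192, -9410, -18384
Second differences: -34, -334, -1138, -2686, -5218, -8974
Third differences: -300, -804, -1548, -2532, -3756
Fourth differences: -504, -744, -984, -1224
Fifth differences: -240, -240, -240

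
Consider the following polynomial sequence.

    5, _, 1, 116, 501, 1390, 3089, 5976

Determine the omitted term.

-6

Using the last 6 terms:
Δ: 115  385  889  1699  2887
Δ²: 270  504  810  1188
Δ³: 234  306  378
Δ⁴: 72  72
Constant fourth difference = 72.
Extend backward: 234 − 72 = 162;  270 − 162 = 108;  115 − 108 = 7;  1 − 7 = -6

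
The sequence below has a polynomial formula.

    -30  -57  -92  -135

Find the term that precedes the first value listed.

-11

Δ: -27  -35  -43
Δ²: -8  -8
The second differences are constant at -8.
Work back: -27 + 8 = -19;  -30 + 19 = -11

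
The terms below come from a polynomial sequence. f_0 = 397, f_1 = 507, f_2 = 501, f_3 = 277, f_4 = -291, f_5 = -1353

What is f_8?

-9363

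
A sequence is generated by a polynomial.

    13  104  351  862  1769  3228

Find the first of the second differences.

156

D1: 91, 247, 511, 907, 1459
D2: 156, 264, 396, 552
D3: 108, 132, 156
D4: 24, 24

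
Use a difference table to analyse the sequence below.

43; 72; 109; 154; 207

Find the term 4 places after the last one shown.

499

29  37  45  53
8  8  8
The second differences are constant (8).
53 + 8 = 61;  207 + 61 = 268
61 + 8 = 69;  268 + 69 = 337
69 + 8 = 77;  337 + 77 = 414
77 + 8 = 85;  414 + 85 = 499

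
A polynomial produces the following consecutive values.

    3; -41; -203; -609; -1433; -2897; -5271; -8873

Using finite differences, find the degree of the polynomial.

4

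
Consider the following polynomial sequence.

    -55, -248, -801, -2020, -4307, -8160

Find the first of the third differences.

-306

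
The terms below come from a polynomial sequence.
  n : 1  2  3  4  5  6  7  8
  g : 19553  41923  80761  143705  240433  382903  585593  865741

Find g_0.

D1: 22370, 38838, 62944, 96728, 142470, 202690, 280148
D2: 16468, 24106, 33784, 45742, 60220, 77458
D3: 7638, 9678, 11958, 14478, 17238
D4: 2040, 2280, 2520, 2760
D5: 240, 240, 240
The fifth differences are constant at 240.
Work back: 2040 − 240 = 1800;  7638 − 1800 = 5838;  16468 − 5838 = 10630;  22370 − 10630 = 11740;  19553 − 11740 = 7813

7813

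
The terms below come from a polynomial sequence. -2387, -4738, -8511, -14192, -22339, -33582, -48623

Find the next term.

-2351 , -3773 , -5681 , -8147 , -11243 , -15041
-1422 , -1908 , -2466 , -3096 , -3798
-486 , -558 , -630 , -702
-72 , -72 , -72
The fourth differences are constant (-72).
-702 − 72 = -774;  -3798 − 774 = -4572;  -15041 − 4572 = -19613;  -48623 − 19613 = -68236

-68236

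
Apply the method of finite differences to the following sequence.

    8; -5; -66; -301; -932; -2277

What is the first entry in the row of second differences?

First differences: -13, -61, -235, -631, -1345
Second differences: -48, -174, -396, -714
Third differences: -126, -222, -318
Fourth differences: -96, -96

-48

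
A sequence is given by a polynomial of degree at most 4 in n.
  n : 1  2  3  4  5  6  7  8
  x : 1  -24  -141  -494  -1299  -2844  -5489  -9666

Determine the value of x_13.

-25  -117  -353  -805  -1545  -2645  -4177
-92  -236  -452  -740  -1100  -1532
-144  -216  -288  -360  -432
-72  -72  -72  -72
Fourth differences constant at -72.
-432 − 72 = -504;  -1532 − 504 = -2036;  -4177 − 2036 = -6213;  -9666 − 6213 = -15879
-504 − 72 = -576;  -2036 − 576 = -2612;  -6213 − 2612 = -8825;  -15879 − 8825 = -24704
-576 − 72 = -648;  -2612 − 648 = -3260;  -8825 − 3260 = -12085;  -24704 − 12085 = -36789
-648 − 72 = -720;  -3260 − 720 = -3980;  -12085 − 3980 = -16065;  -36789 − 16065 = -52854
-720 − 72 = -792;  -3980 − 792 = -4772;  -16065 − 4772 = -20837;  -52854 − 20837 = -73691

-73691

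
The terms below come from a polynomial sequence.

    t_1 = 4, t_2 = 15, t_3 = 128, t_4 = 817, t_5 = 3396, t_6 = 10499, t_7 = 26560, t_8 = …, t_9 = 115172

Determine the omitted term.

58293

Using the first 7 terms:
D1: 11, 113, 689, 2579, 7103, 16061
D2: 102, 576, 1890, 4524, 8958
D3: 474, 1314, 2634, 4434
D4: 840, 1320, 1800
D5: 480, 480
Constant fifth difference = 480.
Extend forward: 1800 + 480 = 2280;  4434 + 2280 = 6714;  8958 + 6714 = 15672;  16061 + 15672 = 31733;  26560 + 31733 = 58293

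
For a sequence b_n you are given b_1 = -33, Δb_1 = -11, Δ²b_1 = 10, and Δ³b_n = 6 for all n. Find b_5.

Build the table forward from the leading diagonal:
Third differences: 6, 6, 6, 6, 6
Second differences: 10, 16, 22, 28, 34
First differences: -11, -1, 15, 37, 65
b: -33, -44, -45, -30, 7

7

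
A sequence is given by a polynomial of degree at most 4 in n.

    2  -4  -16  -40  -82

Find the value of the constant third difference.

First differences: -6, -12, -24, -42
Second differences: -6, -12, -18
Third differences: -6, -6

-6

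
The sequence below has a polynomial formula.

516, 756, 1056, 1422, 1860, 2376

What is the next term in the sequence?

First differences: 240 , 300 , 366 , 438 , 516
Second differences: 60 , 66 , 72 , 78
Third differences: 6 , 6 , 6
Constant third difference = 6, so extend:
78 + 6 = 84;  516 + 84 = 600;  2376 + 600 = 2976

2976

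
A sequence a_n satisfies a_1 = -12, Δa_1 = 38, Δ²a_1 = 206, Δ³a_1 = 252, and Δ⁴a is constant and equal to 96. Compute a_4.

972

Build the table forward from the leading diagonal:
Fourth differences: 96  96  96  96
Third differences: 252  348  444  540
Second differences: 206  458  806  1250
First differences: 38  244  702  1508
a: -12  26  270  972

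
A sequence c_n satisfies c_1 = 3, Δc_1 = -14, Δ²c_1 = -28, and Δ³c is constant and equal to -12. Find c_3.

Build the table forward from the leading diagonal:
D3: -12  -12  -12
D2: -28  -40  -52
D1: -14  -42  -82
c: 3  -11  -53

-53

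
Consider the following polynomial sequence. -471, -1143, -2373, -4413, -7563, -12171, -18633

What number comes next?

-27393

Δ: -672, -1230, -2040, -3150, -4608, -6462
Δ²: -558, -810, -1110, -1458, -1854
Δ³: -252, -300, -348, -396
Δ⁴: -48, -48, -48
The fourth differences are constant (-48).
-396 − 48 = -444;  -1854 − 444 = -2298;  -6462 − 2298 = -8760;  -18633 − 8760 = -27393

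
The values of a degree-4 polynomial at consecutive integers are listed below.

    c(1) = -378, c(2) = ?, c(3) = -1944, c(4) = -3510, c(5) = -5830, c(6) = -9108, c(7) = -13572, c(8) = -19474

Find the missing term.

-952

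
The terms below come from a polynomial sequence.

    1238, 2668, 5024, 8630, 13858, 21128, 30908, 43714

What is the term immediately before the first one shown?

458

Δ: 1430  2356  3606  5228  7270  9780  12806
Δ²: 926  1250  1622  2042  2510  3026
Δ³: 324  372  420  468  516
Δ⁴: 48  48  48  48
The fourth differences are constant at 48.
Work back: 324 − 48 = 276;  926 − 276 = 650;  1430 − 650 = 780;  1238 − 780 = 458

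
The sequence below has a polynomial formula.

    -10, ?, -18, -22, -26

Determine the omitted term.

-14

Using the last 3 terms:
D1: -4, -4
Constant first difference = -4.
Extend backward: -18 + 4 = -14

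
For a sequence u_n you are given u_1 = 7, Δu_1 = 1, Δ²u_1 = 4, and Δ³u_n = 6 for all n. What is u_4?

28

Build the table forward from the leading diagonal:
Third differences: 6, 6, 6, 6
Second differences: 4, 10, 16, 22
First differences: 1, 5, 15, 31
u: 7, 8, 13, 28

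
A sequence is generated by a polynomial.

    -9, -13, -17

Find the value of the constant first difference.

Δ: -4, -4

-4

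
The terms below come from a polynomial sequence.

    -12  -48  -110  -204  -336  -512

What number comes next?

D1: -36, -62, -94, -132, -176
D2: -26, -32, -38, -44
D3: -6, -6, -6
Third differences constant at -6.
-44 − 6 = -50;  -176 − 50 = -226;  -512 − 226 = -738

-738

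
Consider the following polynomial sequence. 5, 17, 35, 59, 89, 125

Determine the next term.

D1: 12 , 18 , 24 , 30 , 36
D2: 6 , 6 , 6 , 6
The second differences are constant (6).
36 + 6 = 42;  125 + 42 = 167

167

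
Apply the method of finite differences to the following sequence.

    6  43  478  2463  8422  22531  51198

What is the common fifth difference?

480

First differences: 37, 435, 1985, 5959, 14109, 28667
Second differences: 398, 1550, 3974, 8150, 14558
Third differences: 1152, 2424, 4176, 6408
Fourth differences: 1272, 1752, 2232
Fifth differences: 480, 480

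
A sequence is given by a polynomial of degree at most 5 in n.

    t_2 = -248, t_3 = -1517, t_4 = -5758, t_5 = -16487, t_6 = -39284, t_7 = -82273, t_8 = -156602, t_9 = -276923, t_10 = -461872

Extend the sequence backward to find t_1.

-19

-1269  -4241  -10729  -22797  -42989  -74329  -120321  -184949
-2972  -6488  -12068  -20192  -31340  -45992  -64628
-3516  -5580  -8124  -11148  -14652  -18636
-2064  -2544  -3024  -3504  -3984
-480  -480  -480  -480
The fifth differences are constant at -480.
Work back: -2064 + 480 = -1584;  -3516 + 1584 = -1932;  -2972 + 1932 = -1040;  -1269 + 1040 = -229;  -248 + 229 = -19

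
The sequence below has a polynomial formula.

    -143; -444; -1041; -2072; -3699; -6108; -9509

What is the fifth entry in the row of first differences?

-2409

First differences: -301, -597, -1031, -1627, -2409, -3401
Second differences: -296, -434, -596, -782, -992
Third differences: -138, -162, -186, -210
Fourth differences: -24, -24, -24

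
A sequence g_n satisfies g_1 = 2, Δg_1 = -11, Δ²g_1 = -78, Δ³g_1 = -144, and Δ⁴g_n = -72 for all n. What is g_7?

Build the table forward from the leading diagonal:
Δ⁴: -72  -72  -72  -72  -72  -72  -72
Δ³: -144  -216  -288  -360  -432  -504  -576
Δ²: -78  -222  -438  -726  -1086  -1518  -2022
Δ: -11  -89  -311  -749  -1475  -2561  -4079
g: 2  -9  -98  -409  -1158  -2633  -5194

-5194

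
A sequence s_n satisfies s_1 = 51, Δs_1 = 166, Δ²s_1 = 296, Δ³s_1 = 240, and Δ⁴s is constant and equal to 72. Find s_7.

11367

Build the table forward from the leading diagonal:
Fourth differences: 72, 72, 72, 72, 72, 72, 72
Third differences: 240, 312, 384, 456, 528, 600, 672
Second differences: 296, 536, 848, 1232, 1688, 2216, 2816
First differences: 166, 462, 998, 1846, 3078, 4766, 6982
s: 51, 217, 679, 1677, 3523, 6601, 11367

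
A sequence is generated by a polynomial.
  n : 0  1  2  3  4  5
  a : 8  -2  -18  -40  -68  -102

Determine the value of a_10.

-362

Δ: -10, -16, -22, -28, -34
Δ²: -6, -6, -6, -6
Second differences constant at -6.
-34 − 6 = -40;  -102 − 40 = -142
-40 − 6 = -46;  -142 − 46 = -188
-46 − 6 = -52;  -188 − 52 = -240
-52 − 6 = -58;  -240 − 58 = -298
-58 − 6 = -64;  -298 − 64 = -362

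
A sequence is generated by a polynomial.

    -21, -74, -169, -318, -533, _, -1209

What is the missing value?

Using the first 5 terms:
First differences: -53, -95, -149, -215
Second differences: -42, -54, -66
Third differences: -12, -12
Constant third difference = -12.
Extend forward: -66 − 12 = -78;  -215 − 78 = -293;  -533 − 293 = -826

-826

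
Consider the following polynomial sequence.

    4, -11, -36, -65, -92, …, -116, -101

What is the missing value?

-111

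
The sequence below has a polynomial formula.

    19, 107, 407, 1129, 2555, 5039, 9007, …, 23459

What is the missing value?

14957

Using the first 7 terms:
88  300  722  1426  2484  3968
212  422  704  1058  1484
210  282  354  426
72  72  72
Constant fourth difference = 72.
Extend forward: 426 + 72 = 498;  1484 + 498 = 1982;  3968 + 1982 = 5950;  9007 + 5950 = 14957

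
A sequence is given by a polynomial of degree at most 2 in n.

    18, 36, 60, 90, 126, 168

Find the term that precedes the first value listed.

First differences: 18  24  30  36  42
Second differences: 6  6  6  6
The second differences are constant at 6.
Work back: 18 − 6 = 12;  18 − 12 = 6

6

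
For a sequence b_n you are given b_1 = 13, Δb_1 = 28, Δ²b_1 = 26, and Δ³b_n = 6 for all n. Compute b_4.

181

Build the table forward from the leading diagonal:
D3: 6  6  6  6
D2: 26  32  38  44
D1: 28  54  86  124
b: 13  41  95  181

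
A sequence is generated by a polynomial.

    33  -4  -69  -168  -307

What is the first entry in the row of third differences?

Δ: -37, -65, -99, -139
Δ²: -28, -34, -40
Δ³: -6, -6

-6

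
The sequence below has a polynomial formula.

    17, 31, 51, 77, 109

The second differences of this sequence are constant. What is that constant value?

6

Δ: 14, 20, 26, 32
Δ²: 6, 6, 6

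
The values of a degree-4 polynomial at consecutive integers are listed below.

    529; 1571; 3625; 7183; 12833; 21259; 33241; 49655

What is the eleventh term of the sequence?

135689

Δ: 1042, 2054, 3558, 5650, 8426, 11982, 16414
Δ²: 1012, 1504, 2092, 2776, 3556, 4432
Δ³: 492, 588, 684, 780, 876
Δ⁴: 96, 96, 96, 96
Fourth differences constant at 96.
876 + 96 = 972;  4432 + 972 = 5404;  16414 + 5404 = 21818;  49655 + 21818 = 71473
972 + 96 = 1068;  5404 + 1068 = 6472;  21818 + 6472 = 28290;  71473 + 28290 = 99763
1068 + 96 = 1164;  6472 + 1164 = 7636;  28290 + 7636 = 35926;  99763 + 35926 = 135689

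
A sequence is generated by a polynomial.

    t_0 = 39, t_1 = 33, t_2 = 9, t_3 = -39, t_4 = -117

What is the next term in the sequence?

-6 , -24 , -48 , -78
-18 , -24 , -30
-6 , -6
Constant third difference = -6, so extend:
-30 − 6 = -36;  -78 − 36 = -114;  -117 − 114 = -231

-231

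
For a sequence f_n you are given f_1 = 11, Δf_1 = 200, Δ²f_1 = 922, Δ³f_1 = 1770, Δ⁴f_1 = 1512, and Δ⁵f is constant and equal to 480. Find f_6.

35971

Build the table forward from the leading diagonal:
D5: 480, 480, 480, 480, 480, 480
D4: 1512, 1992, 2472, 2952, 3432, 3912
D3: 1770, 3282, 5274, 7746, 10698, 14130
D2: 922, 2692, 5974, 11248, 18994, 29692
D1: 200, 1122, 3814, 9788, 21036, 40030
f: 11, 211, 1333, 5147, 14935, 35971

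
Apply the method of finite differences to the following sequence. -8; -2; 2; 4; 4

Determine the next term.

2

First differences: 6, 4, 2, 0
Second differences: -2, -2, -2
Constant second difference = -2, so extend:
0 − 2 = -2;  4 − 2 = 2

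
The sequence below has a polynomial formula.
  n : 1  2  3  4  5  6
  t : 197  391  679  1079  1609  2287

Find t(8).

First differences: 194, 288, 400, 530, 678
Second differences: 94, 112, 130, 148
Third differences: 18, 18, 18
The third differences are constant (18).
148 + 18 = 166;  678 + 166 = 844;  2287 + 844 = 3131
166 + 18 = 184;  844 + 184 = 1028;  3131 + 1028 = 4159

4159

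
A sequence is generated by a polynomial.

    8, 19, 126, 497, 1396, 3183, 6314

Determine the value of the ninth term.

18912

First differences: 11  107  371  899  1787  3131
Second differences: 96  264  528  888  1344
Third differences: 168  264  360  456
Fourth differences: 96  96  96
Constant fourth difference = 96, so extend:
456 + 96 = 552;  1344 + 552 = 1896;  3131 + 1896 = 5027;  6314 + 5027 = 11341
552 + 96 = 648;  1896 + 648 = 2544;  5027 + 2544 = 7571;  11341 + 7571 = 18912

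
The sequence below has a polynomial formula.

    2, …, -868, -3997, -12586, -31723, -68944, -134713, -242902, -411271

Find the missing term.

Using the last 8 terms:
Δ: -3129, -8589, -19137, -37221, -65769, -108189, -168369
Δ²: -5460, -10548, -18084, -28548, -42420, -60180
Δ³: -5088, -7536, -10464, -13872, -17760
Δ⁴: -2448, -2928, -3408, -3888
Δ⁵: -480, -480, -480
Constant fifth difference = -480.
Extend backward: -2448 + 480 = -1968;  -5088 + 1968 = -3120;  -5460 + 3120 = -2340;  -3129 + 2340 = -789;  -868 + 789 = -79

-79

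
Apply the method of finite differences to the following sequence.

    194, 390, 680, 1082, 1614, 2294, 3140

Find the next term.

4170

D1: 196, 290, 402, 532, 680, 846
D2: 94, 112, 130, 148, 166
D3: 18, 18, 18, 18
Constant third difference = 18, so extend:
166 + 18 = 184;  846 + 184 = 1030;  3140 + 1030 = 4170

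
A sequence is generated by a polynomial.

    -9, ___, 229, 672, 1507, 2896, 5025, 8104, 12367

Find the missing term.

40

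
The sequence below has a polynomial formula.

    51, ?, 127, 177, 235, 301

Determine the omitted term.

85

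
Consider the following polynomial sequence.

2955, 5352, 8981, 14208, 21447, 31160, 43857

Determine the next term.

60096

Δ: 2397 , 3629 , 5227 , 7239 , 9713 , 12697
Δ²: 1232 , 1598 , 2012 , 2474 , 2984
Δ³: 366 , 414 , 462 , 510
Δ⁴: 48 , 48 , 48
The fourth differences are constant (48).
510 + 48 = 558;  2984 + 558 = 3542;  12697 + 3542 = 16239;  43857 + 16239 = 60096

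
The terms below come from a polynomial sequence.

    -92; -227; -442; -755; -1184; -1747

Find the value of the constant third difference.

-18

First differences: -135, -215, -313, -429, -563
Second differences: -80, -98, -116, -134
Third differences: -18, -18, -18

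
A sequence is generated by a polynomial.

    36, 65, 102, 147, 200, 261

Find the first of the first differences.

D1: 29, 37, 45, 53, 61
D2: 8, 8, 8, 8

29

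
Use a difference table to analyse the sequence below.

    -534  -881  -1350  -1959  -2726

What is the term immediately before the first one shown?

Δ: -347  -469  -609  -767
Δ²: -122  -140  -158
Δ³: -18  -18
The third differences are constant at -18.
Work back: -122 + 18 = -104;  -347 + 104 = -243;  -534 + 243 = -291

-291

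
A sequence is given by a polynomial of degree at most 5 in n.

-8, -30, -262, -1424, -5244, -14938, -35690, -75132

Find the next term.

-143824

First differences: -22  -232  -1162  -3820  -9694  -20752  -39442
Second differences: -210  -930  -2658  -5874  -11058  -18690
Third differences: -720  -1728  -3216  -5184  -7632
Fourth differences: -1008  -1488  -1968  -2448
Fifth differences: -480  -480  -480
The fifth differences are constant (-480).
-2448 − 480 = -2928;  -7632 − 2928 = -10560;  -18690 − 10560 = -29250;  -39442 − 29250 = -68692;  -75132 − 68692 = -143824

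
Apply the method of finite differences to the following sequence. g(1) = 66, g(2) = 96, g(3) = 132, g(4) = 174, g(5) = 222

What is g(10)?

552

Δ: 30, 36, 42, 48
Δ²: 6, 6, 6
The second differences are constant (6).
48 + 6 = 54;  222 + 54 = 276
54 + 6 = 60;  276 + 60 = 336
60 + 6 = 66;  336 + 66 = 402
66 + 6 = 72;  402 + 72 = 474
72 + 6 = 78;  474 + 78 = 552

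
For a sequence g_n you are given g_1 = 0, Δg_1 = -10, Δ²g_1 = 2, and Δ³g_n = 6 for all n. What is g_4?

-18

Build the table forward from the leading diagonal:
Δ³: 6  6  6  6
Δ²: 2  8  14  20
Δ: -10  -8  0  14
g: 0  -10  -18  -18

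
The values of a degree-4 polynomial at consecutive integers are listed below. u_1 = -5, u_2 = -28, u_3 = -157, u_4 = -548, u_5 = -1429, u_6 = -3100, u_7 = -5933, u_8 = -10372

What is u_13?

-77237

-23 , -129 , -391 , -881 , -1671 , -2833 , -4439
-106 , -262 , -490 , -790 , -1162 , -1606
-156 , -228 , -300 , -372 , -444
-72 , -72 , -72 , -72
Constant fourth difference = -72, so extend:
-444 − 72 = -516;  -1606 − 516 = -2122;  -4439 − 2122 = -6561;  -10372 − 6561 = -16933
-516 − 72 = -588;  -2122 − 588 = -2710;  -6561 − 2710 = -9271;  -16933 − 9271 = -26204
-588 − 72 = -660;  -2710 − 660 = -3370;  -9271 − 3370 = -12641;  -26204 − 12641 = -38845
-660 − 72 = -732;  -3370 − 732 = -4102;  -12641 − 4102 = -16743;  -38845 − 16743 = -55588
-732 − 72 = -804;  -4102 − 804 = -4906;  -16743 − 4906 = -21649;  -55588 − 21649 = -77237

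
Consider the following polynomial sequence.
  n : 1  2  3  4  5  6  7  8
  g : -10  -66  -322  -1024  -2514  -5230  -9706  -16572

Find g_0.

-4

Δ: -56, -256, -702, -1490, -2716, -4476, -6866
Δ²: -200, -446, -788, -1226, -1760, -2390
Δ³: -246, -342, -438, -534, -630
Δ⁴: -96, -96, -96, -96
The fourth differences are constant at -96.
Work back: -246 + 96 = -150;  -200 + 150 = -50;  -56 + 50 = -6;  -10 + 6 = -4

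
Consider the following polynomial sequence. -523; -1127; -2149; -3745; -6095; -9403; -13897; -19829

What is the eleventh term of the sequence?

-49133

First differences: -604, -1022, -1596, -2350, -3308, -4494, -5932
Second differences: -418, -574, -754, -958, -1186, -1438
Third differences: -156, -180, -204, -228, -252
Fourth differences: -24, -24, -24, -24
Constant fourth difference = -24, so extend:
-252 − 24 = -276;  -1438 − 276 = -1714;  -5932 − 1714 = -7646;  -19829 − 7646 = -27475
-276 − 24 = -300;  -1714 − 300 = -2014;  -7646 − 2014 = -9660;  -27475 − 9660 = -37135
-300 − 24 = -324;  -2014 − 324 = -2338;  -9660 − 2338 = -11998;  -37135 − 11998 = -49133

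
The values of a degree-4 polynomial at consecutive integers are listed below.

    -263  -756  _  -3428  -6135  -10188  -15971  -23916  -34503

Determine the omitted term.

Using the last 6 terms:
Δ: -2707  -4053  -5783  -7945  -10587
Δ²: -1346  -1730  -2162  -2642
Δ³: -384  -432  -480
Δ⁴: -48  -48
Constant fourth difference = -48.
Extend backward: -384 + 48 = -336;  -1346 + 336 = -1010;  -2707 + 1010 = -1697;  -3428 + 1697 = -1731

-1731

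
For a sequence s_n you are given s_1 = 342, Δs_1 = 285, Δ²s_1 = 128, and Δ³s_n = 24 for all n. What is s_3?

Build the table forward from the leading diagonal:
Third differences: 24  24  24
Second differences: 128  152  176
First differences: 285  413  565
s: 342  627  1040

1040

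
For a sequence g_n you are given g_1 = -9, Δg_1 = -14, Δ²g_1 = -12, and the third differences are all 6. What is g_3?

-49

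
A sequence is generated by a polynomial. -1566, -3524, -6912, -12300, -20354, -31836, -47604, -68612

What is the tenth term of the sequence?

-130644

-1958  -3388  -5388  -8054  -11482  -15768  -21008
-1430  -2000  -2666  -3428  -4286  -5240
-570  -666  -762  -858  -954
-96  -96  -96  -96
Fourth differences constant at -96.
-954 − 96 = -1050;  -5240 − 1050 = -6290;  -21008 − 6290 = -27298;  -68612 − 27298 = -95910
-1050 − 96 = -1146;  -6290 − 1146 = -7436;  -27298 − 7436 = -34734;  -95910 − 34734 = -130644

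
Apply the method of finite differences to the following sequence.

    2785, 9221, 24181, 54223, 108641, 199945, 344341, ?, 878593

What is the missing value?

562211

Using the first 7 terms:
D1: 6436  14960  30042  54418  91304  144396
D2: 8524  15082  24376  36886  53092
D3: 6558  9294  12510  16206
D4: 2736  3216  3696
D5: 480  480
Constant fifth difference = 480.
Extend forward: 3696 + 480 = 4176;  16206 + 4176 = 20382;  53092 + 20382 = 73474;  144396 + 73474 = 217870;  344341 + 217870 = 562211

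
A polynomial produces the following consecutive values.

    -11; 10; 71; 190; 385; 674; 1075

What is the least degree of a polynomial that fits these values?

3

Δ: 21, 61, 119, 195, 289, 401
Δ²: 40, 58, 76, 94, 112
Δ³: 18, 18, 18, 18
The third differences are constant, so the polynomial has degree 3.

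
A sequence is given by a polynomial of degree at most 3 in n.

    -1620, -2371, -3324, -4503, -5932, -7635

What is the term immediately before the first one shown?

D1: -751  -953  -1179  -1429  -1703
D2: -202  -226  -250  -274
D3: -24  -24  -24
The third differences are constant at -24.
Work back: -202 + 24 = -178;  -751 + 178 = -573;  -1620 + 573 = -1047

-1047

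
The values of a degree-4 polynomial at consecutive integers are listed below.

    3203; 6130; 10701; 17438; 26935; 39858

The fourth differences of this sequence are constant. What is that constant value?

72

Δ: 2927, 4571, 6737, 9497, 12923
Δ²: 1644, 2166, 2760, 3426
Δ³: 522, 594, 666
Δ⁴: 72, 72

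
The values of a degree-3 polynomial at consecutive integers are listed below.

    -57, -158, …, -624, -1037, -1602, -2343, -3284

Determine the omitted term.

Using the last 5 terms:
-413, -565, -741, -941
-152, -176, -200
-24, -24
Constant third difference = -24.
Extend backward: -152 + 24 = -128;  -413 + 128 = -285;  -624 + 285 = -339

-339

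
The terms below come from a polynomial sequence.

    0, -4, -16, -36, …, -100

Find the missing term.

Using the first 4 terms:
D1: -4, -12, -20
D2: -8, -8
Constant second difference = -8.
Extend forward: -20 − 8 = -28;  -36 − 28 = -64

-64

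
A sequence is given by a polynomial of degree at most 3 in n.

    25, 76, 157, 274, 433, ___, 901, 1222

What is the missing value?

640

Using the first 5 terms:
51  81  117  159
30  36  42
6  6
Constant third difference = 6.
Extend forward: 42 + 6 = 48;  159 + 48 = 207;  433 + 207 = 640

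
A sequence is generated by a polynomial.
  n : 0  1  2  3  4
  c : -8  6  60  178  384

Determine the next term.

702

D1: 14, 54, 118, 206
D2: 40, 64, 88
D3: 24, 24
Constant third difference = 24, so extend:
88 + 24 = 112;  206 + 112 = 318;  384 + 318 = 702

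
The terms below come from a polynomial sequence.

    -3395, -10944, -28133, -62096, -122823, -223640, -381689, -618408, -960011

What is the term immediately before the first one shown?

-728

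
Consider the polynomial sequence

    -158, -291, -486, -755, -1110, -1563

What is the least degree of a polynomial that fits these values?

D1: -133, -195, -269, -355, -453
D2: -62, -74, -86, -98
D3: -12, -12, -12
The third differences are constant, so the polynomial has degree 3.

3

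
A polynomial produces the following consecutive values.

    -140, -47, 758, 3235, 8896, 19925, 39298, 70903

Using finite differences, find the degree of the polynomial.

5

D1: 93, 805, 2477, 5661, 11029, 19373, 31605
D2: 712, 1672, 3184, 5368, 8344, 12232
D3: 960, 1512, 2184, 2976, 3888
D4: 552, 672, 792, 912
D5: 120, 120, 120
The fifth differences are constant, so the polynomial has degree 5.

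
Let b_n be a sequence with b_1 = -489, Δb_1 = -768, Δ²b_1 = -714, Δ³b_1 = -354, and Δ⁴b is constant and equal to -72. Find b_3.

-2739

Build the table forward from the leading diagonal:
D4: -72  -72  -72
D3: -354  -426  -498
D2: -714  -1068  -1494
D1: -768  -1482  -2550
b: -489  -1257  -2739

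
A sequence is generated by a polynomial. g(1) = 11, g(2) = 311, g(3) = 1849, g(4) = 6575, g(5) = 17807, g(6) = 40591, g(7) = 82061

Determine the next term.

151799

D1: 300 , 1538 , 4726 , 11232 , 22784 , 41470
D2: 1238 , 3188 , 6506 , 11552 , 18686
D3: 1950 , 3318 , 5046 , 7134
D4: 1368 , 1728 , 2088
D5: 360 , 360
Constant fifth difference = 360, so extend:
2088 + 360 = 2448;  7134 + 2448 = 9582;  18686 + 9582 = 28268;  41470 + 28268 = 69738;  82061 + 69738 = 151799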